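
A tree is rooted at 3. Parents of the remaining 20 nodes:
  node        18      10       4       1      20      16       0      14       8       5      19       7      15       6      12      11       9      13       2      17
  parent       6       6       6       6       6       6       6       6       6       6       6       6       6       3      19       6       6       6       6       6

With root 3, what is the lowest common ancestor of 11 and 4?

11's ancestor chain is 11, 6, 3 and 4's is 4, 6, 3; they first meet at 6.

6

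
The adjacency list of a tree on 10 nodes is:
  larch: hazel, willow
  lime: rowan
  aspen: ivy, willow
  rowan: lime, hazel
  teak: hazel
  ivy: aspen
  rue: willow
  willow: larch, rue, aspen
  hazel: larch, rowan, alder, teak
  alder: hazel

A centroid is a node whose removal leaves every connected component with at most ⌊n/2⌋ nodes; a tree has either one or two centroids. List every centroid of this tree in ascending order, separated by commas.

hazel, larch

Removing larch splits the tree into components of sizes 5, 4; the largest is 5 ≤ ⌊10/2⌋ = 5.
hazel is adjacent to larch and is also a centroid (the largest component after removing it is likewise 5).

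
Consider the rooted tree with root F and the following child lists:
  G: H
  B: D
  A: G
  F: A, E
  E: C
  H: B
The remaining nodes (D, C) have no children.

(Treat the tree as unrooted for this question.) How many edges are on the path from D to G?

3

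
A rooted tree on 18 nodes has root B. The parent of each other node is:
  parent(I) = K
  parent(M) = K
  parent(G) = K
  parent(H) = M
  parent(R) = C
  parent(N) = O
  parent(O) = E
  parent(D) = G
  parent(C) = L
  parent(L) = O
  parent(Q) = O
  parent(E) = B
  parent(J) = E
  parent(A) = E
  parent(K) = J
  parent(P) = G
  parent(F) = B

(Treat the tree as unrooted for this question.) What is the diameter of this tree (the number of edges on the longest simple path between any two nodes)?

Starting from R, a farthest node is H at distance 8.
One longest path: R-C-L-O-E-J-K-M-H.
So the diameter is 8.

8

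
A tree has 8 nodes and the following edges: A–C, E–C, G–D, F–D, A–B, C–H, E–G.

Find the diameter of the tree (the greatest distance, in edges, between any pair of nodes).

A longest path is F–D–G–E–C–A–B, with 6 edges.

6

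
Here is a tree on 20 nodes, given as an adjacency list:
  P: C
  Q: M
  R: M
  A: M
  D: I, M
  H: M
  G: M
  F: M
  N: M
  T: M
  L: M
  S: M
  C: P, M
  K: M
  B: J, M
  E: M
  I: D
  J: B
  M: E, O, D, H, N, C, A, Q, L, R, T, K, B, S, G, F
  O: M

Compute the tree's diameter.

A longest path is P - C - M - B - J, with 4 edges.

4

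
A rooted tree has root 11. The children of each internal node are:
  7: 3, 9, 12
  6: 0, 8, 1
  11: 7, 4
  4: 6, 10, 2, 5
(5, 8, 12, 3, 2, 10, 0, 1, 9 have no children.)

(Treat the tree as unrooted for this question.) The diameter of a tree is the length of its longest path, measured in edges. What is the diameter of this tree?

BFS from 9 reaches 8 last, at distance 5; BFS from 8 confirms no node is farther.
Path: 9–7–11–4–6–8.

5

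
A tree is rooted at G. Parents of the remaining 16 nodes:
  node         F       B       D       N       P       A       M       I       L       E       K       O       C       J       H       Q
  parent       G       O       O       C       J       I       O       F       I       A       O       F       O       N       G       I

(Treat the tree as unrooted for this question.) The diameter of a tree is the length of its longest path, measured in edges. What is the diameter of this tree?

A longest path is P - J - N - C - O - F - I - A - E, with 8 edges.

8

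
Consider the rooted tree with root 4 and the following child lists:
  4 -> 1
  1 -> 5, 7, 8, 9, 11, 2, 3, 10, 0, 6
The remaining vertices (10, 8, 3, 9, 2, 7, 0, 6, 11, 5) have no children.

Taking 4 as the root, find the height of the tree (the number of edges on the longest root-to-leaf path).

2

8 sits deepest: 4 – 1 – 8 — 2 edges from the root.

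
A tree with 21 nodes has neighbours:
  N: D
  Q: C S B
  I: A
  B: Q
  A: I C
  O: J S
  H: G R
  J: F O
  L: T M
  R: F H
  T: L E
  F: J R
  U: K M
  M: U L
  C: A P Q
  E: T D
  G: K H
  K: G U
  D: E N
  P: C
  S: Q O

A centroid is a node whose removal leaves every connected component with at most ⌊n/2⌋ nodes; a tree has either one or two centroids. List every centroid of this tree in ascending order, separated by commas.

R

Delete R: the remaining components have sizes 10, 10. Max 10 ≤ 10, so R is a centroid.
No neighbour of R does as well, so R is the unique centroid.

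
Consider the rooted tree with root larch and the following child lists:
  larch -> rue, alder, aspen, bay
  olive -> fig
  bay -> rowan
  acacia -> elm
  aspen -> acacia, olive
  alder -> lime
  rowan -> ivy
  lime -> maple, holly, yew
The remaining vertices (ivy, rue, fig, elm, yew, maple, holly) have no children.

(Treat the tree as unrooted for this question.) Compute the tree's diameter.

Starting from elm, a farthest node is yew at distance 6.
One longest path: elm–acacia–aspen–larch–alder–lime–yew.
So the diameter is 6.

6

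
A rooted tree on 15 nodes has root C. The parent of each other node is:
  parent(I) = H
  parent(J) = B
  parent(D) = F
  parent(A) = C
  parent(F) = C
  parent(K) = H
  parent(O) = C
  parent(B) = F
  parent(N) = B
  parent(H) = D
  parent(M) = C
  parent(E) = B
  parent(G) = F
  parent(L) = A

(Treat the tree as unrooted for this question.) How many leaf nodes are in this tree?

9

Degree-1 nodes: E, G, I, J, K, L, M, N, O — 9 of them.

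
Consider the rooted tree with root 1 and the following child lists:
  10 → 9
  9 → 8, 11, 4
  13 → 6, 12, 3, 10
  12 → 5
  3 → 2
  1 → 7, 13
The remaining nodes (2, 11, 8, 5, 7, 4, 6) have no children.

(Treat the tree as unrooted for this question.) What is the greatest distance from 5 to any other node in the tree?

Distances from 5 peak at 5, attained at 4 (11, 8 also at distance 5).
5–12–13–10–9–4

5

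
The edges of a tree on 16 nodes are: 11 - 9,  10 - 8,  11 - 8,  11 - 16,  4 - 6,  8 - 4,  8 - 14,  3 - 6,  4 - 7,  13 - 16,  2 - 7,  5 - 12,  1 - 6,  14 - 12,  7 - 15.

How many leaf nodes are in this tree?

Degree-1 nodes: 1, 2, 3, 5, 9, 10, 13, 15 — 8 of them.

8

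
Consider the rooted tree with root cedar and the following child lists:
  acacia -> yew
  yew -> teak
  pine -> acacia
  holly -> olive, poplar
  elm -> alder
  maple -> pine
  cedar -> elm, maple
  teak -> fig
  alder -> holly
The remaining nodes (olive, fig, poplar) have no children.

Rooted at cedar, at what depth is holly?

Climbing from holly to the root: holly–alder–elm–cedar. That's 3 steps.

3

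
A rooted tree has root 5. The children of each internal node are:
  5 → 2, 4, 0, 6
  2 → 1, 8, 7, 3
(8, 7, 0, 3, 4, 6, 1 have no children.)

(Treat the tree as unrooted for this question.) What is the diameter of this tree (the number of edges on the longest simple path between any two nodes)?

A longest path is 0 – 5 – 2 – 3, with 3 edges.

3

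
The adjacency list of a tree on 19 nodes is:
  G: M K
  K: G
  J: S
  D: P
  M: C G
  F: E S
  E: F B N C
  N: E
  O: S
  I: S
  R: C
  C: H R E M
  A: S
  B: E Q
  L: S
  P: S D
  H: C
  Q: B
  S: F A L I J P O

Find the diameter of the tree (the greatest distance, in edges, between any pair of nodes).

A longest path is K-G-M-C-E-F-S-P-D, with 8 edges.

8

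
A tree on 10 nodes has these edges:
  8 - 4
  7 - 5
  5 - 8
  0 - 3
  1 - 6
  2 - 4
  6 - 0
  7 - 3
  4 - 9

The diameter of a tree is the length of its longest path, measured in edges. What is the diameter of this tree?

8

Starting from 1, a farthest node is 9 at distance 8.
One longest path: 1 – 6 – 0 – 3 – 7 – 5 – 8 – 4 – 9.
So the diameter is 8.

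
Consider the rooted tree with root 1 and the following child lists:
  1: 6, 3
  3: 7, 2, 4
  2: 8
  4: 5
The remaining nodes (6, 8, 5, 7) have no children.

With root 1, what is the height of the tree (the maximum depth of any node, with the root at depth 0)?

The longest root-to-leaf path is 1 – 3 – 4 – 5 (3 edges).

3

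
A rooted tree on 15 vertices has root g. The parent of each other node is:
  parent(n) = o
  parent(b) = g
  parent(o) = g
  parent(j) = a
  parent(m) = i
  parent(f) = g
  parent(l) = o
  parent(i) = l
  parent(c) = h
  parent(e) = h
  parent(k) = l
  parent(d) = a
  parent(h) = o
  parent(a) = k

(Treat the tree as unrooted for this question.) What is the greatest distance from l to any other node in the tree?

Distances from l peak at 3, attained at d (j, b, c, f, e also at distance 3).
l–k–a–d

3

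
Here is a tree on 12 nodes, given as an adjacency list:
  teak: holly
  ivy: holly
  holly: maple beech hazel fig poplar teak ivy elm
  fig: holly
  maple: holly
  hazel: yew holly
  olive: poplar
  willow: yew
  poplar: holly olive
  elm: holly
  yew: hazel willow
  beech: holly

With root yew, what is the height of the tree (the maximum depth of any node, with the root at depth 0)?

4

olive sits deepest: yew–hazel–holly–poplar–olive — 4 edges from the root.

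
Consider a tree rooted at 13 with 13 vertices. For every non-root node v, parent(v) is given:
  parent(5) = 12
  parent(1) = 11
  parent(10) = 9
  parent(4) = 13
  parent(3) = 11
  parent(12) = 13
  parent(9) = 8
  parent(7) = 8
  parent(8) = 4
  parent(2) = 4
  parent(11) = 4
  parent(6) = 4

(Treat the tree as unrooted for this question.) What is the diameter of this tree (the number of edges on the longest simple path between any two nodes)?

6

BFS from 10 reaches 5 last, at distance 6; BFS from 5 confirms no node is farther.
Path: 10 – 9 – 8 – 4 – 13 – 12 – 5.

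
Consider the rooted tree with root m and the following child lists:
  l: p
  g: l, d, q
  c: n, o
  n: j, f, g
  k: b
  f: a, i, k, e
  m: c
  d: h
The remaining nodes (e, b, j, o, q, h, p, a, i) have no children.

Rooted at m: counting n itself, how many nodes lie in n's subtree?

14

n's subtree: {n, g, f, j, q, l, d, e, k, a, i, p, h, b}, size 14.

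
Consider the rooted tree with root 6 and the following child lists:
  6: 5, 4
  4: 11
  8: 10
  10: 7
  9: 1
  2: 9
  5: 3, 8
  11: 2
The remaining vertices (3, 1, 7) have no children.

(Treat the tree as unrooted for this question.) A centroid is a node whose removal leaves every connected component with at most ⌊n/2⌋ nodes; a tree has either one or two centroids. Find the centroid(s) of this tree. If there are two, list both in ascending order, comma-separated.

6

Removing 6 splits the tree into components of sizes 5, 5; the largest is 5 ≤ ⌊11/2⌋ = 5.
Every other node leaves some component of size > 5, so the centroid is unique.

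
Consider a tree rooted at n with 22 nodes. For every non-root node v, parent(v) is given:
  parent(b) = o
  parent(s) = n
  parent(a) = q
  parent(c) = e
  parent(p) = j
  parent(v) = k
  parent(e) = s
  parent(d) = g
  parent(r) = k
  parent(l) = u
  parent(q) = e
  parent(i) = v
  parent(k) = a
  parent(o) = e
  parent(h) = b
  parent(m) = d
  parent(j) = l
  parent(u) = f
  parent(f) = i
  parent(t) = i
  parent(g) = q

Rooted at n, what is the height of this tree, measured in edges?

12

The longest root-to-leaf path is n–s–e–q–a–k–v–i–f–u–l–j–p (12 edges).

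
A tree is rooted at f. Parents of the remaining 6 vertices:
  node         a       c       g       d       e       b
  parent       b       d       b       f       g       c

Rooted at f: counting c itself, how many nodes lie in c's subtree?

5

The subtree rooted at c contains: c, b, g, a, e — 5 nodes.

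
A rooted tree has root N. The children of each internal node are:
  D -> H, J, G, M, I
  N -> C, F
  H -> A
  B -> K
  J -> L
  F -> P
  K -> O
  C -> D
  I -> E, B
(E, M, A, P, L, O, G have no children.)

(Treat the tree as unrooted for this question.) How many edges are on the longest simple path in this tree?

8

Starting from O, a farthest node is P at distance 8.
One longest path: O–K–B–I–D–C–N–F–P.
So the diameter is 8.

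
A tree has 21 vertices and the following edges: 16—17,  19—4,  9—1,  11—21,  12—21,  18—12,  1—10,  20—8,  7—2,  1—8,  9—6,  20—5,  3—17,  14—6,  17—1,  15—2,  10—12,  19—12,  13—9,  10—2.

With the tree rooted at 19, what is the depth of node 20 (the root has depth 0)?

5

19–12–10–1–8–20 — 5 edges.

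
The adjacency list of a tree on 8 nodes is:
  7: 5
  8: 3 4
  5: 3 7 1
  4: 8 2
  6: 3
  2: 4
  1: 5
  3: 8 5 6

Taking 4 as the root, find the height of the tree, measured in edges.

4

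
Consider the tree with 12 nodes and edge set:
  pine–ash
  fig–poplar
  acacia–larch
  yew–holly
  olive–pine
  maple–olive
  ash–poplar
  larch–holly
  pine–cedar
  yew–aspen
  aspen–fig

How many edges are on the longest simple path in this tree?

10

A longest path is acacia - larch - holly - yew - aspen - fig - poplar - ash - pine - olive - maple, with 10 edges.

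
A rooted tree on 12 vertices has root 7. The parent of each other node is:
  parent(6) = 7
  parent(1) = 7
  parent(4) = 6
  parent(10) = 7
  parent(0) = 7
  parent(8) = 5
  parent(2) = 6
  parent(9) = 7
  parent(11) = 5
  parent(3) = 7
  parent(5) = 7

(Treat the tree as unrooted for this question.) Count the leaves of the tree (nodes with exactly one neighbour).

Degree-1 nodes: 0, 1, 2, 3, 4, 8, 9, 10, 11 — 9 of them.

9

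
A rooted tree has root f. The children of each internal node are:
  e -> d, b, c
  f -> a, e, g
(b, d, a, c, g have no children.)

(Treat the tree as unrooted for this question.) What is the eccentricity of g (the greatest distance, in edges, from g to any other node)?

3

Distances from g peak at 3, attained at b (c, d also at distance 3).
g–f–e–b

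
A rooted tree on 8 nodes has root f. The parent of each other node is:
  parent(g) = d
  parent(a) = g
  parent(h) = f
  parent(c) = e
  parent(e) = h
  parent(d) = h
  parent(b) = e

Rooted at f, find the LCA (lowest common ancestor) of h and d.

h

Ancestors of h (toward the root): h, f.
Ancestors of d: d, h, f.
The deepest node appearing in both lists is h.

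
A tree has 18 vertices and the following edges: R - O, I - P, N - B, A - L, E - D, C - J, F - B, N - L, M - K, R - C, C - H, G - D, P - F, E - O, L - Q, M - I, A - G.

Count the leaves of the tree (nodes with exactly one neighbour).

4

The leaves are H, J, K, Q.
That is 4 leaves.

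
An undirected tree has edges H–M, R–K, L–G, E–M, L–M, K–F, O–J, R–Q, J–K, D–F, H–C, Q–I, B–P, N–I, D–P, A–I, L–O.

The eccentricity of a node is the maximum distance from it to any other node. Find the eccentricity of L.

7

The node farthest from L is B (N, A also at distance 7), via L – O – J – K – F – D – P – B — 7 edges.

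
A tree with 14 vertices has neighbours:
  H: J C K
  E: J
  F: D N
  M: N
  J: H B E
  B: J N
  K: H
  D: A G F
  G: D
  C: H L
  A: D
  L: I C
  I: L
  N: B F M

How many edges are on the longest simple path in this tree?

BFS from I reaches A last, at distance 9; BFS from A confirms no node is farther.
Path: I-L-C-H-J-B-N-F-D-A.

9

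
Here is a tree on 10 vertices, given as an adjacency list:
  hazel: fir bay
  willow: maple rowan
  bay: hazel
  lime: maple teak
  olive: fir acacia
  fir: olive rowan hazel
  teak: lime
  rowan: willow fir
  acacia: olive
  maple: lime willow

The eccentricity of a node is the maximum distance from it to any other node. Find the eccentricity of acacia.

7

The node farthest from acacia is teak, via acacia–olive–fir–rowan–willow–maple–lime–teak — 7 edges.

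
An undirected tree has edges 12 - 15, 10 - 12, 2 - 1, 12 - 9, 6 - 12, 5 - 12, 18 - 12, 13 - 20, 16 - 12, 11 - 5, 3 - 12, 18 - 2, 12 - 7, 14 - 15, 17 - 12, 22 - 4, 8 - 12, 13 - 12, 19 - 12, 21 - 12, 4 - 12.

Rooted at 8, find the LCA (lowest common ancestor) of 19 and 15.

12

Ancestors of 19 (toward the root): 19, 12, 8.
Ancestors of 15: 15, 12, 8.
The deepest node appearing in both lists is 12.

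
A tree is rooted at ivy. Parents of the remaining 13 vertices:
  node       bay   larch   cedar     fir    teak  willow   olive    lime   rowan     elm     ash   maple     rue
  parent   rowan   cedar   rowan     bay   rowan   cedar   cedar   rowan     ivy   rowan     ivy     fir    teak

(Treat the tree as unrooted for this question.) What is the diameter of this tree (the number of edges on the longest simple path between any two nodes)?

BFS from maple reaches rue last, at distance 5; BFS from rue confirms no node is farther.
Path: maple-fir-bay-rowan-teak-rue.

5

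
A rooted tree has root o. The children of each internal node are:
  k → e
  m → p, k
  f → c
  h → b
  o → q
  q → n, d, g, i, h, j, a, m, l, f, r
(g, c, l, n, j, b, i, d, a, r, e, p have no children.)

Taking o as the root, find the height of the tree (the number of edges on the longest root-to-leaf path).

4

The longest root-to-leaf path is o → q → m → k → e (4 edges).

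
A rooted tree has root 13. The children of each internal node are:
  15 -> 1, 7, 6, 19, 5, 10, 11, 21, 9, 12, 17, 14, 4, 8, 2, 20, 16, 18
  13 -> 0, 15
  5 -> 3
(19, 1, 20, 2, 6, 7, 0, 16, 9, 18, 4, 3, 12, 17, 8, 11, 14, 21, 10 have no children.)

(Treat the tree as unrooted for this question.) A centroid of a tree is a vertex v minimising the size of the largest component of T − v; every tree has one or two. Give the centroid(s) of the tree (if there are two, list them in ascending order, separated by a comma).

15

If 15 is removed the pieces have sizes 2, 2, 1, 1, 1, 1, 1, 1, 1, 1, 1, 1, 1, 1, 1, 1, 1, 1, 1, all ≤ ⌊22/2⌋ = 11.
Every other node leaves some component of size > 11, so the centroid is unique.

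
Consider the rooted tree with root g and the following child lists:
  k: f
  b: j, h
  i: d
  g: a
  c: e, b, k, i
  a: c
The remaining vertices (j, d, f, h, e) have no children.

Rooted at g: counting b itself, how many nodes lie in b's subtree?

3

The subtree rooted at b contains: b, j, h — 3 nodes.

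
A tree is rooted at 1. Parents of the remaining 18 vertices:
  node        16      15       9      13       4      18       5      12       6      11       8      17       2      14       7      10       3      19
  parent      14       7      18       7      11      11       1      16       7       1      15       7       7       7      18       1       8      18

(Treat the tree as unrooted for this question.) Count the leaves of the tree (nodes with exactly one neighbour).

The leaves are 2, 3, 4, 5, 6, 9, 10, 12, 13, 17, 19.
That is 11 leaves.

11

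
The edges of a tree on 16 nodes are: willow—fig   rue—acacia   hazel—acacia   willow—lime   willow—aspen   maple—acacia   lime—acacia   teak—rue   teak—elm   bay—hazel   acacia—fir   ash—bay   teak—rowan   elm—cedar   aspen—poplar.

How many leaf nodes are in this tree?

Degree-1 nodes: ash, cedar, fig, fir, maple, poplar, rowan — 7 of them.

7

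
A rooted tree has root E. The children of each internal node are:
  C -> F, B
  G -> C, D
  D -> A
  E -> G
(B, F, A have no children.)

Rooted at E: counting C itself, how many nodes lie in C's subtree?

Descendants of C (including itself): C, F, B. That's 3.

3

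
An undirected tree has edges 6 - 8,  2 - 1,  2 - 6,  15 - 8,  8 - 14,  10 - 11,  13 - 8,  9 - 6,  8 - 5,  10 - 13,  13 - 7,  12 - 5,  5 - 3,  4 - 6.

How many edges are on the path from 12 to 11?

The path is 12 - 5 - 8 - 13 - 10 - 11, which has 5 edges.

5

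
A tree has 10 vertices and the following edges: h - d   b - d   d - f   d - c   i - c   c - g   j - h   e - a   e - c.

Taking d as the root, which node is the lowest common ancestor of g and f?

g's ancestor chain is g, c, d and f's is f, d; they first meet at d.

d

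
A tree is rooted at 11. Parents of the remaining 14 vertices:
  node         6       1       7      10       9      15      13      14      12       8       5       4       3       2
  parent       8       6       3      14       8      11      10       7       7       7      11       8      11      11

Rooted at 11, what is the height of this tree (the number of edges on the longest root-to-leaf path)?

5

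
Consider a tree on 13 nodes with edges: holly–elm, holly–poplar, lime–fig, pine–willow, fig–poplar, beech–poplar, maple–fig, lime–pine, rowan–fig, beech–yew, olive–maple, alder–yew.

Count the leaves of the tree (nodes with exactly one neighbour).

Degree-1 nodes: alder, elm, olive, rowan, willow — 5 of them.

5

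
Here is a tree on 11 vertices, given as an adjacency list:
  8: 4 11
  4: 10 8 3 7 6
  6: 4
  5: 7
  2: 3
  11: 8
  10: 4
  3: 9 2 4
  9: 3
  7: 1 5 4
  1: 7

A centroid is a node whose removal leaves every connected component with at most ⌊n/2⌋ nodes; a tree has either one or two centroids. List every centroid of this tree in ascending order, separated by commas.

Delete 4: the remaining components have sizes 3, 3, 2, 1, 1. Max 3 ≤ 5, so 4 is a centroid.
Every other node leaves some component of size > 5, so the centroid is unique.

4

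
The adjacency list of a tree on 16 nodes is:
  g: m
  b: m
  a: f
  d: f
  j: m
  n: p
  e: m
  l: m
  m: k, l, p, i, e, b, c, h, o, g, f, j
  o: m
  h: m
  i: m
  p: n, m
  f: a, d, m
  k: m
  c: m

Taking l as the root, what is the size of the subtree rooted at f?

f's subtree: {f, d, a}, size 3.

3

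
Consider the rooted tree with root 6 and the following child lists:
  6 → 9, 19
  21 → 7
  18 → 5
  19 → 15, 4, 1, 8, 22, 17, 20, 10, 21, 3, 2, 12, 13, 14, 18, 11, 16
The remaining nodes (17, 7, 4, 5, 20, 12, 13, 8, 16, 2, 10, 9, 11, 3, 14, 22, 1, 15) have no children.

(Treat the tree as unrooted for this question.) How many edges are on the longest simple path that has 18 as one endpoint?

3

A farthest node from 18 is 9 (7 also at distance 3).
The path 18-19-6-9 has 3 edges.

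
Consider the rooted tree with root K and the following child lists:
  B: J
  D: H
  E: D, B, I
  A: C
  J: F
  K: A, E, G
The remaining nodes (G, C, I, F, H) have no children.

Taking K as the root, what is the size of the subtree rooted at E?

Descendants of E (including itself): E, B, D, I, J, H, F. That's 7.

7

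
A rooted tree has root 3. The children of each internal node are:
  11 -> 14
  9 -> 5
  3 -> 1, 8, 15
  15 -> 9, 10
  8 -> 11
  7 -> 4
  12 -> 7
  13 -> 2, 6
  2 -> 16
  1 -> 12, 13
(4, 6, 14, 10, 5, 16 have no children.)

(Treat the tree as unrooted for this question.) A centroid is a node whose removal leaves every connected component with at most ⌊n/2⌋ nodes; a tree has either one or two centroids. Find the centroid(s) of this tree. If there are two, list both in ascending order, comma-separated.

If 1 is removed the pieces have sizes 8, 4, 3, all ≤ ⌊16/2⌋ = 8.
Its neighbour 3 also leaves a largest component of size 8, so both are centroids.

1, 3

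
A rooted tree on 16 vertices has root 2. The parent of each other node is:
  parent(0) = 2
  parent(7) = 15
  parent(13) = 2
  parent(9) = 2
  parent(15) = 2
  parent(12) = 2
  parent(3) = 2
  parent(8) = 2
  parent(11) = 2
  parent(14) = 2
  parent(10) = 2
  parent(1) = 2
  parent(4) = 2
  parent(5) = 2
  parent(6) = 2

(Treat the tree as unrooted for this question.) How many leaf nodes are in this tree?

Degree-1 nodes: 0, 1, 3, 4, 5, 6, 7, 8, 9, 10, 11, 12, 13, 14 — 14 of them.

14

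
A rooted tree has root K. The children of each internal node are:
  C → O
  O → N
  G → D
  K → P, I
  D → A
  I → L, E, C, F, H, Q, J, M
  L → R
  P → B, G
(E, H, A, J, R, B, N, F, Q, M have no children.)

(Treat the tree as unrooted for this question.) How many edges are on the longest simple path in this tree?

8

Starting from A, a farthest node is N at distance 8.
One longest path: A–D–G–P–K–I–C–O–N.
So the diameter is 8.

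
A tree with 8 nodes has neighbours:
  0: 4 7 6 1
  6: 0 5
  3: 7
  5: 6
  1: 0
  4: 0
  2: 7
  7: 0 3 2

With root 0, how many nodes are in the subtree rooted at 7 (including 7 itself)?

3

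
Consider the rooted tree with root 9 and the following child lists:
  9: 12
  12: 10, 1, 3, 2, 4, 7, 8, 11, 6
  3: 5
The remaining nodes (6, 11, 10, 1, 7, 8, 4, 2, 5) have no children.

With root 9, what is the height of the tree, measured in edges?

3

A deepest node is 5, reached by 9–12–3–5.
That path has 3 edges, so the height is 3.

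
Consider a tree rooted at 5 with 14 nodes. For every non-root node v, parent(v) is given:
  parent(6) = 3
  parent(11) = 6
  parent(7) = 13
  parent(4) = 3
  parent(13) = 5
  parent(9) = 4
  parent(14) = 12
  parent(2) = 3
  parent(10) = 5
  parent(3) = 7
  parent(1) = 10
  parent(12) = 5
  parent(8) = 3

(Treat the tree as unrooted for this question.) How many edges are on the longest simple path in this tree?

7

BFS from 14 reaches 11 last, at distance 7; BFS from 11 confirms no node is farther.
Path: 14 - 12 - 5 - 13 - 7 - 3 - 6 - 11.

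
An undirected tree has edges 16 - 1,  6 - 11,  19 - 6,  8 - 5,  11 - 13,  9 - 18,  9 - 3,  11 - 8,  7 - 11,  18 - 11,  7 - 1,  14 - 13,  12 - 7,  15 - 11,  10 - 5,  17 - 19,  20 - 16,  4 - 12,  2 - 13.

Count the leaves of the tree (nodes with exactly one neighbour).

8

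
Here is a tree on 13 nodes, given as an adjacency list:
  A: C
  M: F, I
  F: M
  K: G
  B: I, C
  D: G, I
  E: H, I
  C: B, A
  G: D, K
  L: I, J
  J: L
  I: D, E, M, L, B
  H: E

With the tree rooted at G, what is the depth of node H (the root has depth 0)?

Path from G to H: G – D – I – E – H, which has 4 edges.

4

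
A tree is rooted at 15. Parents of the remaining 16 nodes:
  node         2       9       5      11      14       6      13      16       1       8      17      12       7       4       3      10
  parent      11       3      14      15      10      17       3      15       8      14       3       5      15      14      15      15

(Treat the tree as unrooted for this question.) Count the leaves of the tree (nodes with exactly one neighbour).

9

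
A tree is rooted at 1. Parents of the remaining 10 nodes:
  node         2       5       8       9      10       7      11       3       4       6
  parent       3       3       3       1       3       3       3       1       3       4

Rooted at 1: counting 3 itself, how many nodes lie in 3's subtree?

9

The subtree rooted at 3 contains: 3, 11, 7, 8, 5, 4, 10, 2, 6 — 9 nodes.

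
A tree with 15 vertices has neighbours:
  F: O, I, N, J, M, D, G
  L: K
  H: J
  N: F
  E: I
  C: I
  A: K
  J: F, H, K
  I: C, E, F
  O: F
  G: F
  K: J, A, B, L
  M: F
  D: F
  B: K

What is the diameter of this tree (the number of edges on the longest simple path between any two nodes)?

Starting from A, a farthest node is C at distance 5.
One longest path: A-K-J-F-I-C.
So the diameter is 5.

5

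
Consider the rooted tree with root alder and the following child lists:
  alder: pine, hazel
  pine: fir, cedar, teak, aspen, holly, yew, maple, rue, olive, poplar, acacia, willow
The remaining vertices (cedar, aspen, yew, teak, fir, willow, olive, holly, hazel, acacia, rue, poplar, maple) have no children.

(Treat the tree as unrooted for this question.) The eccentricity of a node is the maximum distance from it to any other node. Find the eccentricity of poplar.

3

The node farthest from poplar is hazel, via poplar – pine – alder – hazel — 3 edges.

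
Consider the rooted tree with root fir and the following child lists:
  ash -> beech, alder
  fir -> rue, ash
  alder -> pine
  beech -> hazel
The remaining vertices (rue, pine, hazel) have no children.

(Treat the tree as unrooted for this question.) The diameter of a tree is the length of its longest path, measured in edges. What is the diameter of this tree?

4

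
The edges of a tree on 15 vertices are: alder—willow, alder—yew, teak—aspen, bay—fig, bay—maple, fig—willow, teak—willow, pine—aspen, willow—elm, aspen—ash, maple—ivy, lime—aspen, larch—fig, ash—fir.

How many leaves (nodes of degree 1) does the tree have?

7

Exactly 7 nodes have a single neighbour: elm, fir, ivy, larch, lime, pine, yew.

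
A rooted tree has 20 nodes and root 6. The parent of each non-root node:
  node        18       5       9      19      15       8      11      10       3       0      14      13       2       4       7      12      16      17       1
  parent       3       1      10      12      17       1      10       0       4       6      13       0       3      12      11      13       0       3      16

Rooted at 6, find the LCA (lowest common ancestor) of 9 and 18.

0

9's ancestor chain is 9, 10, 0, 6 and 18's is 18, 3, 4, 12, 13, 0, 6; they first meet at 0.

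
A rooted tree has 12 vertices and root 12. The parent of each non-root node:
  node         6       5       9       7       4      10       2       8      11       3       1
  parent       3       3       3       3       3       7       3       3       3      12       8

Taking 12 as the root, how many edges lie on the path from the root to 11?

Climbing from 11 to the root: 11 – 3 – 12. That's 2 steps.

2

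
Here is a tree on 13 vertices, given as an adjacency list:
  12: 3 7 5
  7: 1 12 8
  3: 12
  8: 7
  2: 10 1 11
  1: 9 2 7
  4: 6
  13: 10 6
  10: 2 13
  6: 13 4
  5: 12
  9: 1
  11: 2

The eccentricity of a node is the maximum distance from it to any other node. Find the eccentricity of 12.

7

A farthest node from 12 is 4.
The path 12 – 7 – 1 – 2 – 10 – 13 – 6 – 4 has 7 edges.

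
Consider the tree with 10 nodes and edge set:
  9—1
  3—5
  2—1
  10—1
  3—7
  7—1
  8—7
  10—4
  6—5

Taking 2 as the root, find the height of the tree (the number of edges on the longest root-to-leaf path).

5

A deepest node is 6, reached by 2–1–7–3–5–6.
That path has 5 edges, so the height is 5.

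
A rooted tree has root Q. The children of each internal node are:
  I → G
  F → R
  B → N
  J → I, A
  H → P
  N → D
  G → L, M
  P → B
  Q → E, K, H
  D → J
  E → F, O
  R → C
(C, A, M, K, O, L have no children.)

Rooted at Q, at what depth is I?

Climbing from I to the root: I → J → D → N → B → P → H → Q. That's 7 steps.

7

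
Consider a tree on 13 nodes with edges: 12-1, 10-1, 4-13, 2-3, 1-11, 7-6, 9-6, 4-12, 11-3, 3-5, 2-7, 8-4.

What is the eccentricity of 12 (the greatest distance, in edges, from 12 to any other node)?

7

Distances from 12 peak at 7, attained at 9.
12 – 1 – 11 – 3 – 2 – 7 – 6 – 9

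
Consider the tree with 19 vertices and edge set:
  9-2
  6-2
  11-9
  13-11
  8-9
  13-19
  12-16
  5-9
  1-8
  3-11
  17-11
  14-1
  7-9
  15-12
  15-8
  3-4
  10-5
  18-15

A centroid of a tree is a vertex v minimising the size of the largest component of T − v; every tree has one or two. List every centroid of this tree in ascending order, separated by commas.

9

If 9 is removed the pieces have sizes 7, 6, 2, 2, 1, all ≤ ⌊19/2⌋ = 9.
Every other node leaves some component of size > 9, so the centroid is unique.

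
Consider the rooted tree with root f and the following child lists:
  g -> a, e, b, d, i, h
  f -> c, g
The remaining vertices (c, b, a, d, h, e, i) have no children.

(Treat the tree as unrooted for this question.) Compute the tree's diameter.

3

Starting from c, a farthest node is d at distance 3.
One longest path: c–f–g–d.
So the diameter is 3.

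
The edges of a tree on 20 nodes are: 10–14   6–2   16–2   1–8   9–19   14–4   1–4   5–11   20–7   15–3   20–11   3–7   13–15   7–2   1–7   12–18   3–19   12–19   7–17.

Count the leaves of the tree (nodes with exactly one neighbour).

Exactly 9 nodes have a single neighbour: 5, 6, 8, 9, 10, 13, 16, 17, 18.

9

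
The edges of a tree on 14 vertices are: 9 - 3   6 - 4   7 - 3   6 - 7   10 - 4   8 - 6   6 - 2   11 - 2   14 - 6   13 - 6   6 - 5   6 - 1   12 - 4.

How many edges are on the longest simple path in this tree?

BFS from 9 reaches 10 last, at distance 5; BFS from 10 confirms no node is farther.
Path: 9-3-7-6-4-10.

5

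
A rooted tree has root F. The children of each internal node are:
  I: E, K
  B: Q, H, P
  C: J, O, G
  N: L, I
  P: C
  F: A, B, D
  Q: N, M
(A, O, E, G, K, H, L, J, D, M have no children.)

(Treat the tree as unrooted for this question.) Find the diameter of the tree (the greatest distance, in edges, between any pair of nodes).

7

A longest path is E - I - N - Q - B - P - C - J, with 7 edges.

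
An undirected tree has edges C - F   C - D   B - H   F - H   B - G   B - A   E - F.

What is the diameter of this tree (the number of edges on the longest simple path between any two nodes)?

5

BFS from A reaches D last, at distance 5; BFS from D confirms no node is farther.
Path: A-B-H-F-C-D.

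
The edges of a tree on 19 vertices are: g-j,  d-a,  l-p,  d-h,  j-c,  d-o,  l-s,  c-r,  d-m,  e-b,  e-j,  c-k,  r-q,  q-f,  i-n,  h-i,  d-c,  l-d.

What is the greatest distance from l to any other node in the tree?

5

The node farthest from l is b (f also at distance 5), via l-d-c-j-e-b — 5 edges.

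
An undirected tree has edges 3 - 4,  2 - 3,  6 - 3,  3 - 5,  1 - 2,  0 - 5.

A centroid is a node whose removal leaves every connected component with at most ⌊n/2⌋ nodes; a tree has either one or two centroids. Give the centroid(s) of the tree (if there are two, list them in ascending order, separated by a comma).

Removing 3 splits the tree into components of sizes 2, 2, 1, 1; the largest is 2 ≤ ⌊7/2⌋ = 3.
Every other node leaves some component of size > 3, so the centroid is unique.

3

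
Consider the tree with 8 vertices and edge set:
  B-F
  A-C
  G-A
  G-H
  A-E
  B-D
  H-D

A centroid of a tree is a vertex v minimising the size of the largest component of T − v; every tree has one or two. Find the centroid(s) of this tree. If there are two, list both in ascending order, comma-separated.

G, H

If G is removed the pieces have sizes 4, 3, all ≤ ⌊8/2⌋ = 4.
H is adjacent to G and is also a centroid (the largest component after removing it is likewise 4).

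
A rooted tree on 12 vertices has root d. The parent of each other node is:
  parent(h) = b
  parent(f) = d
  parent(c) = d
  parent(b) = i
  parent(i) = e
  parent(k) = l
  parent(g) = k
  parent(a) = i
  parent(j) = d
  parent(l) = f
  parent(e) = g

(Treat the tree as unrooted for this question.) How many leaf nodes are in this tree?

4

Degree-1 nodes: a, c, h, j — 4 of them.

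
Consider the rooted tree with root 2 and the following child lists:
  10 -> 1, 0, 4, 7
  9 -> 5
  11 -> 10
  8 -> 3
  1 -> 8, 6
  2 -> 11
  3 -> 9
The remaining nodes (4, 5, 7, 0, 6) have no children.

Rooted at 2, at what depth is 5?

2 – 11 – 10 – 1 – 8 – 3 – 9 – 5 — 7 edges.

7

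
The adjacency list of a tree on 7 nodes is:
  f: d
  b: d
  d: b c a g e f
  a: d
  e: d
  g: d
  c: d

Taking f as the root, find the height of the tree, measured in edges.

A deepest node is e, reached by f – d – e.
That path has 2 edges, so the height is 2.

2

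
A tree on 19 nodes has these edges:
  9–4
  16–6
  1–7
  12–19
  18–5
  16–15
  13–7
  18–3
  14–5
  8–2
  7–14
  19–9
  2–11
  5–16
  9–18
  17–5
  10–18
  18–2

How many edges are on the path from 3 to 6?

Walking from 3: 3 - 18 - 5 - 16 - 6. Length 4.

4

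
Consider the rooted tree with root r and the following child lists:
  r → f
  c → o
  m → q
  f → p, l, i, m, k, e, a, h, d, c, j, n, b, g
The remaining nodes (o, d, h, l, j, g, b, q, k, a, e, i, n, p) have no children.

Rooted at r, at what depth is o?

3

Climbing from o to the root: o–c–f–r. That's 3 steps.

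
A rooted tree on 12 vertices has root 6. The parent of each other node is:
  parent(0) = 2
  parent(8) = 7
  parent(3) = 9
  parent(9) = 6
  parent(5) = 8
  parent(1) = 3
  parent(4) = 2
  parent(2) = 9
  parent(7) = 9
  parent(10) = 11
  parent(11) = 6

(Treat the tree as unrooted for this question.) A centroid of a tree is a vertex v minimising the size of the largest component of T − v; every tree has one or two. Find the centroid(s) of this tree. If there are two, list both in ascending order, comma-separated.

9

Removing 9 splits the tree into components of sizes 3, 3, 3, 2; the largest is 3 ≤ ⌊12/2⌋ = 6.
No neighbour of 9 does as well, so 9 is the unique centroid.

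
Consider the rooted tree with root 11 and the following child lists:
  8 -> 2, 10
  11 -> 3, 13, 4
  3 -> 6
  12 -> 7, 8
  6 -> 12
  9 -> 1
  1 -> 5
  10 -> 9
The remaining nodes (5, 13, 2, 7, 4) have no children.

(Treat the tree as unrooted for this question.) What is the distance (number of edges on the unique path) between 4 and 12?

4

The path is 4–11–3–6–12, which has 4 edges.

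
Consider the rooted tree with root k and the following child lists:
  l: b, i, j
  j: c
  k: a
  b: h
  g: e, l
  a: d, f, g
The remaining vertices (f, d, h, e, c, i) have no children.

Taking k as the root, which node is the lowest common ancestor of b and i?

l

b's ancestor chain is b, l, g, a, k and i's is i, l, g, a, k; they first meet at l.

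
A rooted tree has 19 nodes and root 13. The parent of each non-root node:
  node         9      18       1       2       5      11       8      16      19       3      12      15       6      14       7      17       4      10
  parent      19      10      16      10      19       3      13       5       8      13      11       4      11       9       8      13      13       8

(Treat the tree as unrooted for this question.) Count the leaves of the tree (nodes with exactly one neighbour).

Degree-1 nodes: 1, 2, 6, 7, 12, 14, 15, 17, 18 — 9 of them.

9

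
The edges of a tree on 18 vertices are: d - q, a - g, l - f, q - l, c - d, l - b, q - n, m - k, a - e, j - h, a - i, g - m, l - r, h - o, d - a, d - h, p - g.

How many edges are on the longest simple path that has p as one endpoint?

6

Distances from p peak at 6, attained at b (r, f also at distance 6).
p–g–a–d–q–l–b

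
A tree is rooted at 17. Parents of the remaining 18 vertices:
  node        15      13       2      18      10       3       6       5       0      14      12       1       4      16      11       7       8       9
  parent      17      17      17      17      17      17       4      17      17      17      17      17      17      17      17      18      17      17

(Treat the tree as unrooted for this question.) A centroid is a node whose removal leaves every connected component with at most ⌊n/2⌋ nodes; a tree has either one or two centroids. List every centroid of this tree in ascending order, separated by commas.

Delete 17: the remaining components have sizes 2, 2, 1, 1, 1, 1, 1, 1, 1, 1, 1, 1, 1, 1, 1, 1. Max 2 ≤ 9, so 17 is a centroid.
Every other node leaves some component of size > 9, so the centroid is unique.

17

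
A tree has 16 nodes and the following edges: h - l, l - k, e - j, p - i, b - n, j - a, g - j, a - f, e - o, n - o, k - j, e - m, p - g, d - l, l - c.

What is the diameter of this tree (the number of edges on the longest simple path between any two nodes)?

A longest path is h – l – k – j – e – o – n – b, with 7 edges.

7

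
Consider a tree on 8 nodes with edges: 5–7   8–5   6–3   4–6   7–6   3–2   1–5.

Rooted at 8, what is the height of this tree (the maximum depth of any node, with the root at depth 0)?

2 sits deepest: 8 → 5 → 7 → 6 → 3 → 2 — 5 edges from the root.

5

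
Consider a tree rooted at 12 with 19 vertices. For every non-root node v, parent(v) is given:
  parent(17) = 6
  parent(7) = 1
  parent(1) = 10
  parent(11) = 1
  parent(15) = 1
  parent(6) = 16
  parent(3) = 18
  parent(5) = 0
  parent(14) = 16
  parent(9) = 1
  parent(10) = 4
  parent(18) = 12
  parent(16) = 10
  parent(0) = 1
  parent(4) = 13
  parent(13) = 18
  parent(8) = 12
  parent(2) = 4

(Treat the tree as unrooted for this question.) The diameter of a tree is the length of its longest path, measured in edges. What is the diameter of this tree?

8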